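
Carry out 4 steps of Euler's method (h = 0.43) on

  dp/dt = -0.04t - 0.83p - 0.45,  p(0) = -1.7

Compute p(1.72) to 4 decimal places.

-0.7750

Euler: p_{n+1} = p_n + h·f(t_n, p_n).
t=0.000000, p=-1.700000: f=0.961000 → p ← -1.700000 + 0.43·0.961000 = -1.286770
t=0.430000, p=-1.286770: f=0.600819 → p ← -1.286770 + 0.43·0.600819 = -1.028418
t=0.860000, p=-1.028418: f=0.369187 → p ← -1.028418 + 0.43·0.369187 = -0.869667
t=1.290000, p=-0.869667: f=0.220224 → p ← -0.869667 + 0.43·0.220224 = -0.774971
p(1.72) ≈ -0.7750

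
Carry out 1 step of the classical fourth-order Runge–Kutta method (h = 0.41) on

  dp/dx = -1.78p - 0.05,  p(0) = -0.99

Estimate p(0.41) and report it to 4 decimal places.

RK4: k1 = f(x_n, p_n); k2 = f(x_n + h/2, p_n + (h/2)·k1); k3 = f(x_n + h/2, p_n + (h/2)·k2); k4 = f(x_n + h, p_n + h·k3); p_{n+1} = p_n + (h/6)·(k1 + 2k2 + 2k3 + k4).
x=0.000000, p=-0.990000:
  k1 = f(0.000000, -0.990000) = 1.712200
  k2 = f(0.205000, -0.638999) = 1.087418
  k3 = f(0.205000, -0.767079) = 1.315401
  k4 = f(0.410000, -0.450686) = 0.752220
  p ← -0.990000 + (0.41/6)·(k1 + 2k2 + 2k3 + k4) = -0.493213
p(0.41) ≈ -0.4932

-0.4932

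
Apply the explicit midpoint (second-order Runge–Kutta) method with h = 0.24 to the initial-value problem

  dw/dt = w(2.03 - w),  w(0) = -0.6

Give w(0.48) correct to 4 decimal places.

Midpoint: k1 = f(t_n, w_n); k2 = f(t_n + h/2, w_n + (h/2)·k1); w_{n+1} = w_n + h·k2.
t=0.000000, w=-0.600000:
  k1 = f(0.000000, -0.600000) = -1.578000
  k2 = f(0.120000, -0.789360) = -2.225490
  w ← -0.600000 + 0.24·(-2.225490) = -1.134118
t=0.240000, w=-1.134118:
  k1 = f(0.240000, -1.134118) = -3.588481
  k2 = f(0.360000, -1.564735) = -5.624810
  w ← -1.134118 + 0.24·(-5.624810) = -2.484072
w(0.48) ≈ -2.4841

-2.4841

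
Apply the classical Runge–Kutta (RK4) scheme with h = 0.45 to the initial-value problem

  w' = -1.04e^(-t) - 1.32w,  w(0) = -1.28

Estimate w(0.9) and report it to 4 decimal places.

RK4: k1 = f(t_n, w_n); k2 = f(t_n + h/2, w_n + (h/2)·k1); k3 = f(t_n + h/2, w_n + (h/2)·k2); k4 = f(t_n + h, w_n + h·k3); w_{n+1} = w_n + (h/6)·(k1 + 2k2 + 2k3 + k4).
t=0.000000, w=-1.280000:
  k1 = f(0.000000, -1.280000) = 0.649600
  k2 = f(0.225000, -1.133840) = 0.666212
  k3 = f(0.225000, -1.130102) = 0.661278
  k4 = f(0.450000, -0.982425) = 0.633667
  w ← -1.280000 + (0.45/6)·(k1 + 2k2 + 2k3 + k4) = -0.984631
t=0.450000, w=-0.984631:
  k1 = f(0.450000, -0.984631) = 0.636580
  k2 = f(0.675000, -0.841401) = 0.581126
  k3 = f(0.675000, -0.853878) = 0.597596
  k4 = f(0.900000, -0.715713) = 0.521909
  w ← -0.984631 + (0.45/6)·(k1 + 2k2 + 2k3 + k4) = -0.720936
w(0.9) ≈ -0.7209

-0.7209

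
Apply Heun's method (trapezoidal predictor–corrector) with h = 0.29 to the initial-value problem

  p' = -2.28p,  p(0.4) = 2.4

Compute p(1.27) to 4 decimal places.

Heun: k1 = f(t_n, p_n); k2 = f(t_n + h, p_n + h·k1); p_{n+1} = p_n + (h/2)·(k1 + k2).
t=0.400000, p=2.400000:
  k1 = f(0.400000, 2.400000) = -5.472000
  k2 = f(0.690000, 0.813120) = -1.853914
  p ← 2.400000 + (0.29/2)·(-5.472000 + (-1.853914)) = 1.337743
t=0.690000, p=1.337743:
  k1 = f(0.690000, 1.337743) = -3.050053
  k2 = f(0.980000, 0.453227) = -1.033358
  p ← 1.337743 + (0.29/2)·(-3.050053 + (-1.033358)) = 0.745648
t=0.980000, p=0.745648:
  k1 = f(0.980000, 0.745648) = -1.700077
  k2 = f(1.270000, 0.252626) = -0.575986
  p ← 0.745648 + (0.29/2)·(-1.700077 + (-0.575986)) = 0.415619
p(1.27) ≈ 0.4156

0.4156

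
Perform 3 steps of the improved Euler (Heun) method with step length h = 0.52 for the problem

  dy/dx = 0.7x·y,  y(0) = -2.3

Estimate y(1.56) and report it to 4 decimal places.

Heun: k1 = f(x_n, y_n); k2 = f(x_n + h, y_n + h·k1); y_{n+1} = y_n + (h/2)·(k1 + k2).
x=0.000000, y=-2.300000:
  k1 = f(0.000000, -2.300000) = 0.000000
  k2 = f(0.520000, -2.300000) = -0.837200
  y ← -2.300000 + (0.52/2)·(0.000000 + (-0.837200)) = -2.517672
x=0.520000, y=-2.517672:
  k1 = f(0.520000, -2.517672) = -0.916433
  k2 = f(1.040000, -2.994217) = -2.179790
  y ← -2.517672 + (0.52/2)·(-0.916433 + (-2.179790)) = -3.322690
x=1.040000, y=-3.322690:
  k1 = f(1.040000, -3.322690) = -2.418918
  k2 = f(1.560000, -4.580527) = -5.001936
  y ← -3.322690 + (0.52/2)·(-2.418918 + (-5.001936)) = -5.252112
y(1.56) ≈ -5.2521

-5.2521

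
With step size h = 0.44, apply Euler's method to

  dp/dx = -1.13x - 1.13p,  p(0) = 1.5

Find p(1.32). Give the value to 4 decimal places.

Euler: p_{n+1} = p_n + h·f(x_n, p_n).
x=0.000000, p=1.500000: f=-1.695000 → p ← 1.500000 + 0.44·(-1.695000) = 0.754200
x=0.440000, p=0.754200: f=-1.349446 → p ← 0.754200 + 0.44·(-1.349446) = 0.160444
x=0.880000, p=0.160444: f=-1.175701 → p ← 0.160444 + 0.44·(-1.175701) = -0.356865
p(1.32) ≈ -0.3569

-0.3569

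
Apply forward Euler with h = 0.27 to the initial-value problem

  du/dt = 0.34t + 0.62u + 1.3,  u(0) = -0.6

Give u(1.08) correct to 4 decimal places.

Euler: u_{n+1} = u_n + h·f(t_n, u_n).
t=0.000000, u=-0.600000: f=0.928000 → u ← -0.600000 + 0.27·0.928000 = -0.349440
t=0.270000, u=-0.349440: f=1.175147 → u ← -0.349440 + 0.27·1.175147 = -0.032150
t=0.540000, u=-0.032150: f=1.463667 → u ← -0.032150 + 0.27·1.463667 = 0.363040
t=0.810000, u=0.363040: f=1.800485 → u ← 0.363040 + 0.27·1.800485 = 0.849171
u(1.08) ≈ 0.8492

0.8492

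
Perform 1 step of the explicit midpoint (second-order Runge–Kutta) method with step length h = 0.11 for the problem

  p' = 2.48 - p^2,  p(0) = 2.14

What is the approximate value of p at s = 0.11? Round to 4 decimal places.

1.9619

Midpoint: k1 = f(s_n, p_n); k2 = f(s_n + h/2, p_n + (h/2)·k1); p_{n+1} = p_n + h·k2.
s=0.000000, p=2.140000:
  k1 = f(0.000000, 2.140000) = -2.099600
  k2 = f(0.055000, 2.024522) = -1.618689
  p ← 2.140000 + 0.11·(-1.618689) = 1.961944
p(0.11) ≈ 1.9619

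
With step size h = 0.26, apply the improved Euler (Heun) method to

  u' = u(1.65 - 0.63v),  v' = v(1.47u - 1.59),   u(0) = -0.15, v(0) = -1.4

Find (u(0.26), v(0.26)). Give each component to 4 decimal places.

Heun on (u,v): k1 = f(x_n, state_n); k2 = f(x_n + h, state_n + h·k1); state_{n+1} = state_n + (h/2)·(k1 + k2).
0.000000: (-0.150000, -1.400000)
  k1 = (-0.379800, 2.534700)
  predictor → (-0.248748, -0.740978)
  k2 = (-0.526554, 1.449101)
  → (-0.267826, -0.882106)
(u(0.26), v(0.26)) ≈ (-0.2678, -0.8821)

-0.2678, -0.8821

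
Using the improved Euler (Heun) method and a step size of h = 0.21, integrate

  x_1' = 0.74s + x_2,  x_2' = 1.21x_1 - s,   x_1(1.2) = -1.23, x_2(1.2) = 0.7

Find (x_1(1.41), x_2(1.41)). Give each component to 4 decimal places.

Heun on (x_1,x_2): k1 = f(s_n, state_n); k2 = f(s_n + h, state_n + h·k1); state_{n+1} = state_n + (h/2)·(k1 + k2).
1.200000: (-1.230000, 0.700000)
  k1 = (1.588000, -2.688300)
  predictor → (-0.896520, 0.135457)
  k2 = (1.178857, -2.494789)
  → (-0.939480, 0.155776)
(x_1(1.41), x_2(1.41)) ≈ (-0.9395, 0.1558)

-0.9395, 0.1558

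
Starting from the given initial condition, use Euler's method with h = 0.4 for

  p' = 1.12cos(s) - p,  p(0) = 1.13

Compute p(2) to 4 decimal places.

Euler: p_{n+1} = p_n + h·f(s_n, p_n).
s=0.000000, p=1.130000: f=-0.010000 → p ← 1.130000 + 0.4·(-0.010000) = 1.126000
s=0.400000, p=1.126000: f=-0.094412 → p ← 1.126000 + 0.4·(-0.094412) = 1.088235
s=0.800000, p=1.088235: f=-0.307924 → p ← 1.088235 + 0.4·(-0.307924) = 0.965066
s=1.200000, p=0.965066: f=-0.559225 → p ← 0.965066 + 0.4·(-0.559225) = 0.741376
s=1.600000, p=0.741376: f=-0.774079 → p ← 0.741376 + 0.4·(-0.774079) = 0.431744
p(2) ≈ 0.4317

0.4317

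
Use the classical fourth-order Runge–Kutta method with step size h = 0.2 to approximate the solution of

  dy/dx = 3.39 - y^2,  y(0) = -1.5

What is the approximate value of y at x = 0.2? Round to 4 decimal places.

RK4: k1 = f(x_n, y_n); k2 = f(x_n + h/2, y_n + (h/2)·k1); k3 = f(x_n + h/2, y_n + (h/2)·k2); k4 = f(x_n + h, y_n + h·k3); y_{n+1} = y_n + (h/6)·(k1 + 2k2 + 2k3 + k4).
x=0.000000, y=-1.500000:
  k1 = f(0.000000, -1.500000) = 1.140000
  k2 = f(0.100000, -1.386000) = 1.469004
  k3 = f(0.100000, -1.353100) = 1.559121
  k4 = f(0.200000, -1.188176) = 1.978238
  y ← -1.500000 + (0.2/6)·(k1 + 2k2 + 2k3 + k4) = -1.194184
y(0.2) ≈ -1.1942

-1.1942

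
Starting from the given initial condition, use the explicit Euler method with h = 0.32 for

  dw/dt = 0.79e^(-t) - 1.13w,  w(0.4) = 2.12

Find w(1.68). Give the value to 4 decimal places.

Euler: w_{n+1} = w_n + h·f(t_n, w_n).
t=0.400000, w=2.120000: f=-1.866047 → w ← 2.120000 + 0.32·(-1.866047) = 1.522865
t=0.720000, w=1.522865: f=-1.336303 → w ← 1.522865 + 0.32·(-1.336303) = 1.095248
t=1.040000, w=1.095248: f=-0.958401 → w ← 1.095248 + 0.32·(-0.958401) = 0.788560
t=1.360000, w=0.788560: f=-0.688310 → w ← 0.788560 + 0.32·(-0.688310) = 0.568300
w(1.68) ≈ 0.5683

0.5683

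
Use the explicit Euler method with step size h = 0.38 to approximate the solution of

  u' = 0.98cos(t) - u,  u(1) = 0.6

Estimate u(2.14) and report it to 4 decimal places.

Euler: u_{n+1} = u_n + h·f(t_n, u_n).
t=1.000000, u=0.600000: f=-0.070504 → u ← 0.600000 + 0.38·(-0.070504) = 0.573209
t=1.380000, u=0.573209: f=-0.387361 → u ← 0.573209 + 0.38·(-0.387361) = 0.426012
t=1.760000, u=0.426012: f=-0.610327 → u ← 0.426012 + 0.38·(-0.610327) = 0.194087
u(2.14) ≈ 0.1941

0.1941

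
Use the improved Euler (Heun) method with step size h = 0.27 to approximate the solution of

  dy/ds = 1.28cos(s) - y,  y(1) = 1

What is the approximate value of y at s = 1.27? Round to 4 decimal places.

Heun: k1 = f(s_n, y_n); k2 = f(s_n + h, y_n + h·k1); y_{n+1} = y_n + (h/2)·(k1 + k2).
s=1.000000, y=1.000000:
  k1 = f(1.000000, 1.000000) = -0.308413
  k2 = f(1.270000, 0.916728) = -0.537489
  y ← 1.000000 + (0.27/2)·(-0.308413 + (-0.537489)) = 0.885803
y(1.27) ≈ 0.8858

0.8858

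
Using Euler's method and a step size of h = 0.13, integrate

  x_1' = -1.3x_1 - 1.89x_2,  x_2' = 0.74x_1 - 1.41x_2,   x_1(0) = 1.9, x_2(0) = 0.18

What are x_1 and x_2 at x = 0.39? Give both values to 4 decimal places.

Euler on (x_1,x_2): x_1_{n+1} = x_1_n + h·x_1', x_2_{n+1} = x_2_n + h·x_2'.
0.000000: (1.900000, 0.180000); f=(-2.810200, 1.152200) → (1.534674, 0.329786)
0.130000: (1.534674, 0.329786); f=(-2.618372, 0.670660) → (1.194286, 0.416972)
0.260000: (1.194286, 0.416972); f=(-2.340648, 0.295841) → (0.890001, 0.455431)
(x_1(0.39), x_2(0.39)) ≈ (0.8900, 0.4554)

0.8900, 0.4554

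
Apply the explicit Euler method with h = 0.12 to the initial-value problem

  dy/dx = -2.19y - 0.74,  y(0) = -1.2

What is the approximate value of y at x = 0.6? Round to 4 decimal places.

-0.5256

Euler: y_{n+1} = y_n + h·f(x_n, y_n).
x=0.000000, y=-1.200000: f=1.888000 → y ← -1.200000 + 0.12·1.888000 = -0.973440
x=0.120000, y=-0.973440: f=1.391834 → y ← -0.973440 + 0.12·1.391834 = -0.806420
x=0.240000, y=-0.806420: f=1.026060 → y ← -0.806420 + 0.12·1.026060 = -0.683293
x=0.360000, y=-0.683293: f=0.756411 → y ← -0.683293 + 0.12·0.756411 = -0.592523
x=0.480000, y=-0.592523: f=0.557626 → y ← -0.592523 + 0.12·0.557626 = -0.525608
y(0.6) ≈ -0.5256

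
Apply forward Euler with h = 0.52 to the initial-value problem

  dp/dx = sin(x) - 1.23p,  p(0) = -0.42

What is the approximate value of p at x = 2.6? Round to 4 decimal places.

Euler: p_{n+1} = p_n + h·f(x_n, p_n).
x=0.000000, p=-0.420000: f=0.516600 → p ← -0.420000 + 0.52·0.516600 = -0.151368
x=0.520000, p=-0.151368: f=0.683063 → p ← -0.151368 + 0.52·0.683063 = 0.203825
x=1.040000, p=0.203825: f=0.611700 → p ← 0.203825 + 0.52·0.611700 = 0.521909
x=1.560000, p=0.521909: f=0.357994 → p ← 0.521909 + 0.52·0.357994 = 0.708066
x=2.080000, p=0.708066: f=0.002212 → p ← 0.708066 + 0.52·0.002212 = 0.709216
p(2.6) ≈ 0.7092

0.7092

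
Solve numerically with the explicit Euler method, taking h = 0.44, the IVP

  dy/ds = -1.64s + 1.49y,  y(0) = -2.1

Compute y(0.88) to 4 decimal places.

-6.0736

Euler: y_{n+1} = y_n + h·f(s_n, y_n).
s=0.000000, y=-2.100000: f=-3.129000 → y ← -2.100000 + 0.44·(-3.129000) = -3.476760
s=0.440000, y=-3.476760: f=-5.901972 → y ← -3.476760 + 0.44·(-5.901972) = -6.073628
y(0.88) ≈ -6.0736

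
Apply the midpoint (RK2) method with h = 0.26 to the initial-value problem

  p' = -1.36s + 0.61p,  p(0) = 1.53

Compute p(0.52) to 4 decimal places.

1.8996

Midpoint: k1 = f(s_n, p_n); k2 = f(s_n + h/2, p_n + (h/2)·k1); p_{n+1} = p_n + h·k2.
s=0.000000, p=1.530000:
  k1 = f(0.000000, 1.530000) = 0.933300
  k2 = f(0.130000, 1.651329) = 0.830511
  p ← 1.530000 + 0.26·0.830511 = 1.745933
s=0.260000, p=1.745933:
  k1 = f(0.260000, 1.745933) = 0.711419
  k2 = f(0.390000, 1.838417) = 0.591035
  p ← 1.745933 + 0.26·0.591035 = 1.899602
p(0.52) ≈ 1.8996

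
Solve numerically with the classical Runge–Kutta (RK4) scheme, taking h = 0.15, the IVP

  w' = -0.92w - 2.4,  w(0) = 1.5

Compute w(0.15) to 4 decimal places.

RK4: k1 = f(x_n, w_n); k2 = f(x_n + h/2, w_n + (h/2)·k1); k3 = f(x_n + h/2, w_n + (h/2)·k2); k4 = f(x_n + h, w_n + h·k3); w_{n+1} = w_n + (h/6)·(k1 + 2k2 + 2k3 + k4).
x=0.000000, w=1.500000:
  k1 = f(0.000000, 1.500000) = -3.780000
  k2 = f(0.075000, 1.216500) = -3.519180
  k3 = f(0.075000, 1.236061) = -3.537177
  k4 = f(0.150000, 0.969424) = -3.291870
  w ← 1.500000 + (0.15/6)·(k1 + 2k2 + 2k3 + k4) = 0.970385
w(0.15) ≈ 0.9704

0.9704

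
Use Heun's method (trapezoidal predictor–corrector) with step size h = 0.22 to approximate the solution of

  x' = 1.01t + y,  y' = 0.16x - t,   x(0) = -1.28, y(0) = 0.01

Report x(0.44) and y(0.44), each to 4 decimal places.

Heun on (x,y): k1 = f(t_n, state_n); k2 = f(t_n + h, state_n + h·k1); state_{n+1} = state_n + (h/2)·(k1 + k2).
0.000000: (-1.280000, 0.010000)
  k1 = (0.010000, -0.204800)
  predictor → (-1.277800, -0.035056)
  k2 = (0.187144, -0.424448)
  → (-1.258314, -0.059217)
0.220000: (-1.258314, -0.059217)
  k1 = (0.162983, -0.421330)
  predictor → (-1.222458, -0.151910)
  k2 = (0.292490, -0.635593)
  → (-1.208212, -0.175479)
(x(0.44), y(0.44)) ≈ (-1.2082, -0.1755)

-1.2082, -0.1755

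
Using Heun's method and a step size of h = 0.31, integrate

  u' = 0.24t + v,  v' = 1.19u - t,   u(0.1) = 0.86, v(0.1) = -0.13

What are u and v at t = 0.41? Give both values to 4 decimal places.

Heun on (u,v): k1 = f(t_n, state_n); k2 = f(t_n + h, state_n + h·k1); state_{n+1} = state_n + (h/2)·(k1 + k2).
0.100000: (0.860000, -0.130000)
  k1 = (-0.106000, 0.923400)
  predictor → (0.827140, 0.156254)
  k2 = (0.254654, 0.574297)
  → (0.883041, 0.102143)
(u(0.41), v(0.41)) ≈ (0.8830, 0.1021)

0.8830, 0.1021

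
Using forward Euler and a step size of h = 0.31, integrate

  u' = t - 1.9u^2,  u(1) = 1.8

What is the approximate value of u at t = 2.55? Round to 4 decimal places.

Euler: u_{n+1} = u_n + h·f(t_n, u_n).
t=1.000000, u=1.800000: f=-5.156000 → u ← 1.800000 + 0.31·(-5.156000) = 0.201640
t=1.310000, u=0.201640: f=1.232748 → u ← 0.201640 + 0.31·1.232748 = 0.583792
t=1.620000, u=0.583792: f=0.972455 → u ← 0.583792 + 0.31·0.972455 = 0.885253
t=1.930000, u=0.885253: f=0.441021 → u ← 0.885253 + 0.31·0.441021 = 1.021970
t=2.240000, u=1.021970: f=0.255598 → u ← 1.021970 + 0.31·0.255598 = 1.101205
u(2.55) ≈ 1.1012

1.1012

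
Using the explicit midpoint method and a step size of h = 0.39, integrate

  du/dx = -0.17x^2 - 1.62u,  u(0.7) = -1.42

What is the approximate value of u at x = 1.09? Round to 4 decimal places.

-0.8491

Midpoint: k1 = f(x_n, u_n); k2 = f(x_n + h/2, u_n + (h/2)·k1); u_{n+1} = u_n + h·k2.
x=0.700000, u=-1.420000:
  k1 = f(0.700000, -1.420000) = 2.217100
  k2 = f(0.895000, -0.987665) = 1.463844
  u ← -1.420000 + 0.39·1.463844 = -0.849101
u(1.09) ≈ -0.8491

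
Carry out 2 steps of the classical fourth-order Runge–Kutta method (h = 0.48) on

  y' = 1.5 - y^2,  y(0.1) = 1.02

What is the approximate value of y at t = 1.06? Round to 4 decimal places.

RK4: k1 = f(t_n, y_n); k2 = f(t_n + h/2, y_n + (h/2)·k1); k3 = f(t_n + h/2, y_n + (h/2)·k2); k4 = f(t_n + h, y_n + h·k3); y_{n+1} = y_n + (h/6)·(k1 + 2k2 + 2k3 + k4).
t=0.100000, y=1.020000:
  k1 = f(0.100000, 1.020000) = 0.459600
  k2 = f(0.340000, 1.130304) = 0.222413
  k3 = f(0.340000, 1.073379) = 0.347857
  k4 = f(0.580000, 1.186972) = 0.091099
  y ← 1.020000 + (0.48/6)·(k1 + 2k2 + 2k3 + k4) = 1.155299
t=0.580000, y=1.155299:
  k1 = f(0.580000, 1.155299) = 0.165284
  k2 = f(0.820000, 1.194967) = 0.072053
  k3 = f(0.820000, 1.172592) = 0.125028
  k4 = f(1.060000, 1.215313) = 0.023015
  y ← 1.155299 + (0.48/6)·(k1 + 2k2 + 2k3 + k4) = 1.201896
y(1.06) ≈ 1.2019

1.2019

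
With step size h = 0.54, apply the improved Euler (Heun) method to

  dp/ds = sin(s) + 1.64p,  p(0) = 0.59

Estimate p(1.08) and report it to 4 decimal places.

3.8771

Heun: k1 = f(s_n, p_n); k2 = f(s_n + h, p_n + h·k1); p_{n+1} = p_n + (h/2)·(k1 + k2).
s=0.000000, p=0.590000:
  k1 = f(0.000000, 0.590000) = 0.967600
  k2 = f(0.540000, 1.112504) = 2.338643
  p ← 0.590000 + (0.54/2)·(0.967600 + 2.338643) = 1.482685
s=0.540000, p=1.482685:
  k1 = f(0.540000, 1.482685) = 2.945740
  k2 = f(1.080000, 3.073385) = 5.922310
  p ← 1.482685 + (0.54/2)·(2.945740 + 5.922310) = 3.877059
p(1.08) ≈ 3.8771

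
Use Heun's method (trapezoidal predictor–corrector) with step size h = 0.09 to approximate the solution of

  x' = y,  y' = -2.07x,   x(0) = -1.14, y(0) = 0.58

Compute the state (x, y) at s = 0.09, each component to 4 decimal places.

Heun on (x,y): k1 = f(s_n, state_n); k2 = f(s_n + h, state_n + h·k1); state_{n+1} = state_n + (h/2)·(k1 + k2).
0.000000: (-1.140000, 0.580000)
  k1 = (0.580000, 2.359800)
  predictor → (-1.087800, 0.792382)
  k2 = (0.792382, 2.251746)
  → (-1.078243, 0.787520)
(x(0.09), y(0.09)) ≈ (-1.0782, 0.7875)

-1.0782, 0.7875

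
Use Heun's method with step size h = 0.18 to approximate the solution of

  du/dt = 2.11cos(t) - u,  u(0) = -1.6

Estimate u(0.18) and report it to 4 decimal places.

-0.9954

Heun: k1 = f(t_n, u_n); k2 = f(t_n + h, u_n + h·k1); u_{n+1} = u_n + (h/2)·(k1 + k2).
t=0.000000, u=-1.600000:
  k1 = f(0.000000, -1.600000) = 3.710000
  k2 = f(0.180000, -0.932200) = 3.008110
  u ← -1.600000 + (0.18/2)·(3.710000 + 3.008110) = -0.995370
u(0.18) ≈ -0.9954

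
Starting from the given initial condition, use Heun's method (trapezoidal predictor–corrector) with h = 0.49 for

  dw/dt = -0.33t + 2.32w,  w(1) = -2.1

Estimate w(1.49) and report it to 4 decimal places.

-6.1374

Heun: k1 = f(t_n, w_n); k2 = f(t_n + h, w_n + h·k1); w_{n+1} = w_n + (h/2)·(k1 + k2).
t=1.000000, w=-2.100000:
  k1 = f(1.000000, -2.100000) = -5.202000
  k2 = f(1.490000, -4.648980) = -11.277334
  w ← -2.100000 + (0.49/2)·(-5.202000 + (-11.277334)) = -6.137437
w(1.49) ≈ -6.1374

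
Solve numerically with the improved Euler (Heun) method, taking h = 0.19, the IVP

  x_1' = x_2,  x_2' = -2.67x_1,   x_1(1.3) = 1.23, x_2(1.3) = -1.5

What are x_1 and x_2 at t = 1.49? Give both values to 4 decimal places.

0.8857, -2.0517

Heun on (x_1,x_2): k1 = f(t_n, state_n); k2 = f(t_n + h, state_n + h·k1); state_{n+1} = state_n + (h/2)·(k1 + k2).
1.300000: (1.230000, -1.500000)
  k1 = (-1.500000, -3.284100)
  predictor → (0.945000, -2.123979)
  k2 = (-2.123979, -2.523150)
  → (0.885722, -2.051689)
(x_1(1.49), x_2(1.49)) ≈ (0.8857, -2.0517)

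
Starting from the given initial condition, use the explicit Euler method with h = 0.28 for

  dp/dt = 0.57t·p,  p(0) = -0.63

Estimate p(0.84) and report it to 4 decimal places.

Euler: p_{n+1} = p_n + h·f(t_n, p_n).
t=0.000000, p=-0.630000: f=0.000000 → p ← -0.630000 + 0.28·0.000000 = -0.630000
t=0.280000, p=-0.630000: f=-0.100548 → p ← -0.630000 + 0.28·(-0.100548) = -0.658153
t=0.560000, p=-0.658153: f=-0.210083 → p ← -0.658153 + 0.28·(-0.210083) = -0.716977
p(0.84) ≈ -0.7170

-0.7170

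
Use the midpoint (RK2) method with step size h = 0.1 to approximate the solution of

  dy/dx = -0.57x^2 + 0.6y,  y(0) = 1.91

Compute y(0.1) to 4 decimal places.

2.0279

Midpoint: k1 = f(x_n, y_n); k2 = f(x_n + h/2, y_n + (h/2)·k1); y_{n+1} = y_n + h·k2.
x=0.000000, y=1.910000:
  k1 = f(0.000000, 1.910000) = 1.146000
  k2 = f(0.050000, 1.967300) = 1.178955
  y ← 1.910000 + 0.1·1.178955 = 2.027896
y(0.1) ≈ 2.0279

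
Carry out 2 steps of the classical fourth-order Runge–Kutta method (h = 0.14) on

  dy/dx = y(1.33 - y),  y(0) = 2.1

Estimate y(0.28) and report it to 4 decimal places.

RK4: k1 = f(x_n, y_n); k2 = f(x_n + h/2, y_n + (h/2)·k1); k3 = f(x_n + h/2, y_n + (h/2)·k2); k4 = f(x_n + h, y_n + h·k3); y_{n+1} = y_n + (h/6)·(k1 + 2k2 + 2k3 + k4).
x=0.000000, y=2.100000:
  k1 = f(0.000000, 2.100000) = -1.617000
  k2 = f(0.070000, 1.986810) = -1.304957
  k3 = f(0.070000, 2.008653) = -1.363178
  k4 = f(0.140000, 1.909155) = -1.105697
  y ← 2.100000 + (0.14/6)·(k1 + 2k2 + 2k3 + k4) = 1.911957
x=0.140000, y=1.911957:
  k1 = f(0.140000, 1.911957) = -1.112678
  k2 = f(0.210000, 1.834070) = -0.924500
  k3 = f(0.210000, 1.847242) = -0.955472
  k4 = f(0.280000, 1.778191) = -0.796970
  y ← 1.911957 + (0.14/6)·(k1 + 2k2 + 2k3 + k4) = 1.779667
y(0.28) ≈ 1.7797

1.7797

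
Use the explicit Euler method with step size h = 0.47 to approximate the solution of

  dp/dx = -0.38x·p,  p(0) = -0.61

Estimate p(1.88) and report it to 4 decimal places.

-0.3479

Euler: p_{n+1} = p_n + h·f(x_n, p_n).
x=0.000000, p=-0.610000: f=0.000000 → p ← -0.610000 + 0.47·0.000000 = -0.610000
x=0.470000, p=-0.610000: f=0.108946 → p ← -0.610000 + 0.47·0.108946 = -0.558795
x=0.940000, p=-0.558795: f=0.199602 → p ← -0.558795 + 0.47·0.199602 = -0.464983
x=1.410000, p=-0.464983: f=0.249138 → p ← -0.464983 + 0.47·0.249138 = -0.347888
p(1.88) ≈ -0.3479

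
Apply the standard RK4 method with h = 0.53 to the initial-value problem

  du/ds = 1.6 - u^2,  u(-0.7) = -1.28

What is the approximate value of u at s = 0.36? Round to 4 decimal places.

-1.4978

RK4: k1 = f(s_n, u_n); k2 = f(s_n + h/2, u_n + (h/2)·k1); k3 = f(s_n + h/2, u_n + (h/2)·k2); k4 = f(s_n + h, u_n + h·k3); u_{n+1} = u_n + (h/6)·(k1 + 2k2 + 2k3 + k4).
s=-0.700000, u=-1.280000:
  k1 = f(-0.700000, -1.280000) = -0.038400
  k2 = f(-0.435000, -1.290176) = -0.064554
  k3 = f(-0.435000, -1.297107) = -0.082486
  k4 = f(-0.170000, -1.323718) = -0.152228
  u ← -1.280000 + (0.53/6)·(k1 + 2k2 + 2k3 + k4) = -1.322816
s=-0.170000, u=-1.322816:
  k1 = f(-0.170000, -1.322816) = -0.149842
  k2 = f(0.095000, -1.362524) = -0.256472
  k3 = f(0.095000, -1.390781) = -0.334272
  k4 = f(0.360000, -1.499980) = -0.649940
  u ← -1.322816 + (0.53/6)·(k1 + 2k2 + 2k3 + k4) = -1.497828
u(0.36) ≈ -1.4978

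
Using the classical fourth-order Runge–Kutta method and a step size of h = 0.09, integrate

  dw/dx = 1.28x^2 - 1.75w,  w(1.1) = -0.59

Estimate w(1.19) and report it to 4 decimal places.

-0.3639

RK4: k1 = f(x_n, w_n); k2 = f(x_n + h/2, w_n + (h/2)·k1); k3 = f(x_n + h/2, w_n + (h/2)·k2); k4 = f(x_n + h, w_n + h·k3); w_{n+1} = w_n + (h/6)·(k1 + 2k2 + 2k3 + k4).
x=1.100000, w=-0.590000:
  k1 = f(1.100000, -0.590000) = 2.581300
  k2 = f(1.145000, -0.473841) = 2.507335
  k3 = f(1.145000, -0.477170) = 2.513159
  k4 = f(1.190000, -0.363816) = 2.449285
  w ← -0.590000 + (0.09/6)·(k1 + 2k2 + 2k3 + k4) = -0.363926
w(1.19) ≈ -0.3639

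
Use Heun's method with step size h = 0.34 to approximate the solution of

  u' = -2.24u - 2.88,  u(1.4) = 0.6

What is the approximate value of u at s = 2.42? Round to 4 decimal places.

-1.0075

Heun: k1 = f(s_n, u_n); k2 = f(s_n + h, u_n + h·k1); u_{n+1} = u_n + (h/2)·(k1 + k2).
s=1.400000, u=0.600000:
  k1 = f(1.400000, 0.600000) = -4.224000
  k2 = f(1.740000, -0.836160) = -1.007002
  u ← 0.600000 + (0.34/2)·(-4.224000 + (-1.007002)) = -0.289270
s=1.740000, u=-0.289270:
  k1 = f(1.740000, -0.289270) = -2.232035
  k2 = f(2.080000, -1.048162) = -0.532117
  u ← -0.289270 + (0.34/2)·(-2.232035 + (-0.532117)) = -0.759176
s=2.080000, u=-0.759176:
  k1 = f(2.080000, -0.759176) = -1.179446
  k2 = f(2.420000, -1.160188) = -0.281180
  u ← -0.759176 + (0.34/2)·(-1.179446 + (-0.281180)) = -1.007482
u(2.42) ≈ -1.0075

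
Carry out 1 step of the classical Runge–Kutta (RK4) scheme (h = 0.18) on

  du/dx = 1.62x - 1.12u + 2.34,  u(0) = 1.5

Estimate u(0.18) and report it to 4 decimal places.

RK4: k1 = f(x_n, u_n); k2 = f(x_n + h/2, u_n + (h/2)·k1); k3 = f(x_n + h/2, u_n + (h/2)·k2); k4 = f(x_n + h, u_n + h·k3); u_{n+1} = u_n + (h/6)·(k1 + 2k2 + 2k3 + k4).
x=0.000000, u=1.500000:
  k1 = f(0.000000, 1.500000) = 0.660000
  k2 = f(0.090000, 1.559400) = 0.739272
  k3 = f(0.090000, 1.566534) = 0.731281
  k4 = f(0.180000, 1.631631) = 0.804174
  u ← 1.500000 + (0.18/6)·(k1 + 2k2 + 2k3 + k4) = 1.632158
u(0.18) ≈ 1.6322

1.6322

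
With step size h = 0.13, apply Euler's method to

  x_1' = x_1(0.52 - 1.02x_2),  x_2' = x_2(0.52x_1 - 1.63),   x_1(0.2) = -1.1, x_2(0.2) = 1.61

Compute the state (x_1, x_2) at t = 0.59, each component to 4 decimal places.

Euler on (x_1,x_2): x_1_{n+1} = x_1_n + h·x_1', x_2_{n+1} = x_2_n + h·x_2'.
0.200000: (-1.100000, 1.610000); f=(1.234420, -3.545220) → (-0.939525, 1.149121)
0.330000: (-0.939525, 1.149121); f=(0.612668, -2.434475) → (-0.859879, 0.832640)
0.460000: (-0.859879, 0.832640); f=(0.283152, -1.729507) → (-0.823069, 0.607804)
(x_1(0.59), x_2(0.59)) ≈ (-0.8231, 0.6078)

-0.8231, 0.6078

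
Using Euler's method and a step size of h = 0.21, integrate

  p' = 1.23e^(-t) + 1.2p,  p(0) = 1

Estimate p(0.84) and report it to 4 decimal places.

3.6422

Euler: p_{n+1} = p_n + h·f(t_n, p_n).
t=0.000000, p=1.000000: f=2.430000 → p ← 1.000000 + 0.21·2.430000 = 1.510300
t=0.210000, p=1.510300: f=2.809379 → p ← 1.510300 + 0.21·2.809379 = 2.100270
t=0.420000, p=2.100270: f=3.328491 → p ← 2.100270 + 0.21·3.328491 = 2.799253
t=0.630000, p=2.799253: f=4.014191 → p ← 2.799253 + 0.21·4.014191 = 3.642233
p(0.84) ≈ 3.6422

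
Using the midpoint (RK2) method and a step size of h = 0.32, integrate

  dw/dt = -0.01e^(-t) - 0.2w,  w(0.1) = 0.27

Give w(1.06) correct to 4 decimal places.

0.2179

Midpoint: k1 = f(t_n, w_n); k2 = f(t_n + h/2, w_n + (h/2)·k1); w_{n+1} = w_n + h·k2.
t=0.100000, w=0.270000:
  k1 = f(0.100000, 0.270000) = -0.063048
  k2 = f(0.260000, 0.259912) = -0.059693
  w ← 0.270000 + 0.32·(-0.059693) = 0.250898
t=0.420000, w=0.250898:
  k1 = f(0.420000, 0.250898) = -0.056750
  k2 = f(0.580000, 0.241818) = -0.053963
  w ← 0.250898 + 0.32·(-0.053963) = 0.233630
t=0.740000, w=0.233630:
  k1 = f(0.740000, 0.233630) = -0.051497
  k2 = f(0.900000, 0.225391) = -0.049144
  w ← 0.233630 + 0.32·(-0.049144) = 0.217904
w(1.06) ≈ 0.2179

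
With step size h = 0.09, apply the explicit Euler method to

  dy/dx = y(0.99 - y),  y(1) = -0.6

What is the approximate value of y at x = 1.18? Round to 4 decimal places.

Euler: y_{n+1} = y_n + h·f(x_n, y_n).
x=1.000000, y=-0.600000: f=-0.954000 → y ← -0.600000 + 0.09·(-0.954000) = -0.685860
x=1.090000, y=-0.685860: f=-1.149405 → y ← -0.685860 + 0.09·(-1.149405) = -0.789306
y(1.18) ≈ -0.7893

-0.7893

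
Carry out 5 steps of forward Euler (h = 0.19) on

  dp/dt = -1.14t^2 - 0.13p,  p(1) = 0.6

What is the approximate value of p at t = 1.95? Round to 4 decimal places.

-1.5351

Euler: p_{n+1} = p_n + h·f(t_n, p_n).
t=1.000000, p=0.600000: f=-1.218000 → p ← 0.600000 + 0.19·(-1.218000) = 0.368580
t=1.190000, p=0.368580: f=-1.662269 → p ← 0.368580 + 0.19·(-1.662269) = 0.052749
t=1.380000, p=0.052749: f=-2.177873 → p ← 0.052749 + 0.19·(-2.177873) = -0.361047
t=1.570000, p=-0.361047: f=-2.763050 → p ← -0.361047 + 0.19·(-2.763050) = -0.886027
t=1.760000, p=-0.886027: f=-3.416081 → p ← -0.886027 + 0.19·(-3.416081) = -1.535082
p(1.95) ≈ -1.5351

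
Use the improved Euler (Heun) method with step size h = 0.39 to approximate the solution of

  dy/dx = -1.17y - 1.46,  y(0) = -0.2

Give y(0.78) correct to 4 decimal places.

-0.8081

Heun: k1 = f(x_n, y_n); k2 = f(x_n + h, y_n + h·k1); y_{n+1} = y_n + (h/2)·(k1 + k2).
x=0.000000, y=-0.200000:
  k1 = f(0.000000, -0.200000) = -1.226000
  k2 = f(0.390000, -0.678140) = -0.666576
  y ← -0.200000 + (0.39/2)·(-1.226000 + (-0.666576)) = -0.569052
x=0.390000, y=-0.569052:
  k1 = f(0.390000, -0.569052) = -0.794209
  k2 = f(0.780000, -0.878794) = -0.431811
  y ← -0.569052 + (0.39/2)·(-0.794209 + (-0.431811)) = -0.808126
y(0.78) ≈ -0.8081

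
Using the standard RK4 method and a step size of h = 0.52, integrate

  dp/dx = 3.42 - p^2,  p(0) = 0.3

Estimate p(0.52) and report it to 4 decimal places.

1.4590

RK4: k1 = f(x_n, p_n); k2 = f(x_n + h/2, p_n + (h/2)·k1); k3 = f(x_n + h/2, p_n + (h/2)·k2); k4 = f(x_n + h, p_n + h·k3); p_{n+1} = p_n + (h/6)·(k1 + 2k2 + 2k3 + k4).
x=0.000000, p=0.300000:
  k1 = f(0.000000, 0.300000) = 3.330000
  k2 = f(0.260000, 1.165800) = 2.060910
  k3 = f(0.260000, 0.835837) = 2.721377
  k4 = f(0.520000, 1.715116) = 0.478377
  p ← 0.300000 + (0.52/6)·(k1 + 2k2 + 2k3 + k4) = 1.458989
p(0.52) ≈ 1.4590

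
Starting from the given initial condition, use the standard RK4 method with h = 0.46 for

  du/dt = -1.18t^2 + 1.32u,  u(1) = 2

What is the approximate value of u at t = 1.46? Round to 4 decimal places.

RK4: k1 = f(t_n, u_n); k2 = f(t_n + h/2, u_n + (h/2)·k1); k3 = f(t_n + h/2, u_n + (h/2)·k2); k4 = f(t_n + h, u_n + h·k3); u_{n+1} = u_n + (h/6)·(k1 + 2k2 + 2k3 + k4).
t=1.000000, u=2.000000:
  k1 = f(1.000000, 2.000000) = 1.460000
  k2 = f(1.230000, 2.335800) = 1.298034
  k3 = f(1.230000, 2.298548) = 1.248861
  k4 = f(1.460000, 2.574476) = 0.883020
  u ← 2.000000 + (0.46/6)·(k1 + 2k2 + 2k3 + k4) = 2.570155
u(1.46) ≈ 2.5702

2.5702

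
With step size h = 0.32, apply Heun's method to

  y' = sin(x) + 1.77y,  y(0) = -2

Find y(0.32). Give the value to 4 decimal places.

Heun: k1 = f(x_n, y_n); k2 = f(x_n + h, y_n + h·k1); y_{n+1} = y_n + (h/2)·(k1 + k2).
x=0.000000, y=-2.000000:
  k1 = f(0.000000, -2.000000) = -3.540000
  k2 = f(0.320000, -3.132800) = -5.230489
  y ← -2.000000 + (0.32/2)·(-3.540000 + (-5.230489)) = -3.403278
y(0.32) ≈ -3.4033

-3.4033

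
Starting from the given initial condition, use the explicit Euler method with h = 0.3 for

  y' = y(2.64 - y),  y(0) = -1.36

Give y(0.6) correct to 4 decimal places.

Euler: y_{n+1} = y_n + h·f(s_n, y_n).
s=0.000000, y=-1.360000: f=-5.440000 → y ← -1.360000 + 0.3·(-5.440000) = -2.992000
s=0.300000, y=-2.992000: f=-16.850944 → y ← -2.992000 + 0.3·(-16.850944) = -8.047283
y(0.6) ≈ -8.0473

-8.0473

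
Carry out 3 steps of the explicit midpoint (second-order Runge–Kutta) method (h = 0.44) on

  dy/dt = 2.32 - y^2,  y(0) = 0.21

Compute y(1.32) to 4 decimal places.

1.4062

Midpoint: k1 = f(t_n, y_n); k2 = f(t_n + h/2, y_n + (h/2)·k1); y_{n+1} = y_n + h·k2.
t=0.000000, y=0.210000:
  k1 = f(0.000000, 0.210000) = 2.275900
  k2 = f(0.220000, 0.710698) = 1.814908
  y ← 0.210000 + 0.44·1.814908 = 1.008560
t=0.440000, y=1.008560:
  k1 = f(0.440000, 1.008560) = 1.302807
  k2 = f(0.660000, 1.295177) = 0.642516
  y ← 1.008560 + 0.44·0.642516 = 1.291267
t=0.880000, y=1.291267:
  k1 = f(0.880000, 1.291267) = 0.652631
  k2 = f(1.100000, 1.434845) = 0.261219
  y ← 1.291267 + 0.44·0.261219 = 1.406203
y(1.32) ≈ 1.4062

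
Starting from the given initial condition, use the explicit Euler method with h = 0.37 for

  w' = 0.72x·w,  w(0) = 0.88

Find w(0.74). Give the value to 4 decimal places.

Euler: w_{n+1} = w_n + h·f(x_n, w_n).
x=0.000000, w=0.880000: f=0.000000 → w ← 0.880000 + 0.37·0.000000 = 0.880000
x=0.370000, w=0.880000: f=0.234432 → w ← 0.880000 + 0.37·0.234432 = 0.966740
w(0.74) ≈ 0.9667

0.9667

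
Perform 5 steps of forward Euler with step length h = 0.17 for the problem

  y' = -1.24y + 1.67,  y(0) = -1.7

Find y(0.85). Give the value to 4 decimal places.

0.4140

Euler: y_{n+1} = y_n + h·f(s_n, y_n).
s=0.000000, y=-1.700000: f=3.778000 → y ← -1.700000 + 0.17·3.778000 = -1.057740
s=0.170000, y=-1.057740: f=2.981598 → y ← -1.057740 + 0.17·2.981598 = -0.550868
s=0.340000, y=-0.550868: f=2.353077 → y ← -0.550868 + 0.17·2.353077 = -0.150845
s=0.510000, y=-0.150845: f=1.857048 → y ← -0.150845 + 0.17·1.857048 = 0.164853
s=0.680000, y=0.164853: f=1.465582 → y ← 0.164853 + 0.17·1.465582 = 0.414002
y(0.85) ≈ 0.4140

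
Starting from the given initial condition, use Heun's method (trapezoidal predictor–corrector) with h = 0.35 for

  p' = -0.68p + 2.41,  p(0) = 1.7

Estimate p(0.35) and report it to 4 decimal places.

2.0867

Heun: k1 = f(x_n, p_n); k2 = f(x_n + h, p_n + h·k1); p_{n+1} = p_n + (h/2)·(k1 + k2).
x=0.000000, p=1.700000:
  k1 = f(0.000000, 1.700000) = 1.254000
  k2 = f(0.350000, 2.138900) = 0.955548
  p ← 1.700000 + (0.35/2)·(1.254000 + 0.955548) = 2.086671
p(0.35) ≈ 2.0867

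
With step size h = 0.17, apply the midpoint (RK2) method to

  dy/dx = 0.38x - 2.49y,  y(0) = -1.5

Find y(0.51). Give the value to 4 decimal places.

-0.4090

Midpoint: k1 = f(x_n, y_n); k2 = f(x_n + h/2, y_n + (h/2)·k1); y_{n+1} = y_n + h·k2.
x=0.000000, y=-1.500000:
  k1 = f(0.000000, -1.500000) = 3.735000
  k2 = f(0.085000, -1.182525) = 2.976787
  y ← -1.500000 + 0.17·2.976787 = -0.993946
x=0.170000, y=-0.993946:
  k1 = f(0.170000, -0.993946) = 2.539526
  k2 = f(0.255000, -0.778086) = 2.034335
  y ← -0.993946 + 0.17·2.034335 = -0.648109
x=0.340000, y=-0.648109:
  k1 = f(0.340000, -0.648109) = 1.742992
  k2 = f(0.425000, -0.499955) = 1.406388
  y ← -0.648109 + 0.17·1.406388 = -0.409023
y(0.51) ≈ -0.4090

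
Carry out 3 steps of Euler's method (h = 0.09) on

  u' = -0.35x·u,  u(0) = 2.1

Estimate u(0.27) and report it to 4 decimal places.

2.0822

Euler: u_{n+1} = u_n + h·f(x_n, u_n).
x=0.000000, u=2.100000: f=0.000000 → u ← 2.100000 + 0.09·0.000000 = 2.100000
x=0.090000, u=2.100000: f=-0.066150 → u ← 2.100000 + 0.09·(-0.066150) = 2.094047
x=0.180000, u=2.094047: f=-0.131925 → u ← 2.094047 + 0.09·(-0.131925) = 2.082173
u(0.27) ≈ 2.0822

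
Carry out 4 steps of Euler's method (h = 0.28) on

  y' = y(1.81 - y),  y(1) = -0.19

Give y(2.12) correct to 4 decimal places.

Euler: y_{n+1} = y_n + h·f(t_n, y_n).
t=1.000000, y=-0.190000: f=-0.380000 → y ← -0.190000 + 0.28·(-0.380000) = -0.296400
t=1.280000, y=-0.296400: f=-0.624337 → y ← -0.296400 + 0.28·(-0.624337) = -0.471214
t=1.560000, y=-0.471214: f=-1.074941 → y ← -0.471214 + 0.28·(-1.074941) = -0.772198
t=1.840000, y=-0.772198: f=-1.993967 → y ← -0.772198 + 0.28·(-1.993967) = -1.330509
y(2.12) ≈ -1.3305

-1.3305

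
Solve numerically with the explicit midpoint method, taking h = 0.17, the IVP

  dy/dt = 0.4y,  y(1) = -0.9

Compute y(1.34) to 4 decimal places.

-1.0310

Midpoint: k1 = f(t_n, y_n); k2 = f(t_n + h/2, y_n + (h/2)·k1); y_{n+1} = y_n + h·k2.
t=1.000000, y=-0.900000:
  k1 = f(1.000000, -0.900000) = -0.360000
  k2 = f(1.085000, -0.930600) = -0.372240
  y ← -0.900000 + 0.17·(-0.372240) = -0.963281
t=1.170000, y=-0.963281:
  k1 = f(1.170000, -0.963281) = -0.385312
  k2 = f(1.255000, -0.996032) = -0.398413
  y ← -0.963281 + 0.17·(-0.398413) = -1.031011
y(1.34) ≈ -1.0310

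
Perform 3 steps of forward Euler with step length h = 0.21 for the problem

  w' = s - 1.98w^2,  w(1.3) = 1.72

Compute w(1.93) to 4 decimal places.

Euler: w_{n+1} = w_n + h·f(s_n, w_n).
s=1.300000, w=1.720000: f=-4.557632 → w ← 1.720000 + 0.21·(-4.557632) = 0.762897
s=1.510000, w=0.762897: f=0.357616 → w ← 0.762897 + 0.21·0.357616 = 0.837997
s=1.720000, w=0.837997: f=0.329568 → w ← 0.837997 + 0.21·0.329568 = 0.907206
w(1.93) ≈ 0.9072

0.9072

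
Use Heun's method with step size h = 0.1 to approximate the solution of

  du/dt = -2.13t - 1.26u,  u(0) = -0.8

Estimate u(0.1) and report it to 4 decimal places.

Heun: k1 = f(t_n, u_n); k2 = f(t_n + h, u_n + h·k1); u_{n+1} = u_n + (h/2)·(k1 + k2).
t=0.000000, u=-0.800000:
  k1 = f(0.000000, -0.800000) = 1.008000
  k2 = f(0.100000, -0.699200) = 0.667992
  u ← -0.800000 + (0.1/2)·(1.008000 + 0.667992) = -0.716200
u(0.1) ≈ -0.7162

-0.7162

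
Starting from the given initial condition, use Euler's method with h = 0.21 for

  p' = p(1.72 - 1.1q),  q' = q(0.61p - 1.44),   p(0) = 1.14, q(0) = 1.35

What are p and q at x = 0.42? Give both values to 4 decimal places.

1.3136, 0.9690

Euler on (p,q): p_{n+1} = p_n + h·p', q_{n+1} = q_n + h·q'.
0.000000: (1.140000, 1.350000); f=(0.267900, -1.005210) → (1.196259, 1.138906)
0.210000: (1.196259, 1.138906); f=(0.558896, -0.808944) → (1.313627, 0.969028)
(p(0.42), q(0.42)) ≈ (1.3136, 0.9690)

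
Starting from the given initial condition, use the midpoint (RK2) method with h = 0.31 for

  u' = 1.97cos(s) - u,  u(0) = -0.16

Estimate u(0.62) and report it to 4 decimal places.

Midpoint: k1 = f(s_n, u_n); k2 = f(s_n + h/2, u_n + (h/2)·k1); u_{n+1} = u_n + h·k2.
s=0.000000, u=-0.160000:
  k1 = f(0.000000, -0.160000) = 2.130000
  k2 = f(0.155000, 0.170150) = 1.776233
  u ← -0.160000 + 0.31·1.776233 = 0.390632
s=0.310000, u=0.390632:
  k1 = f(0.310000, 0.390632) = 1.485465
  k2 = f(0.465000, 0.620879) = 1.139949
  u ← 0.390632 + 0.31·1.139949 = 0.744016
u(0.62) ≈ 0.7440

0.7440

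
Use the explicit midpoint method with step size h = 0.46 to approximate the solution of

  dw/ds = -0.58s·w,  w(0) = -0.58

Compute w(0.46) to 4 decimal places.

-0.5444

Midpoint: k1 = f(s_n, w_n); k2 = f(s_n + h/2, w_n + (h/2)·k1); w_{n+1} = w_n + h·k2.
s=0.000000, w=-0.580000:
  k1 = f(0.000000, -0.580000) = 0.000000
  k2 = f(0.230000, -0.580000) = 0.077372
  w ← -0.580000 + 0.46·0.077372 = -0.544409
w(0.46) ≈ -0.5444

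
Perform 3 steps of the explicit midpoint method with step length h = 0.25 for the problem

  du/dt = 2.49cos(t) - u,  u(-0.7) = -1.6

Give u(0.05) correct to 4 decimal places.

0.4702

Midpoint: k1 = f(t_n, u_n); k2 = f(t_n + h/2, u_n + (h/2)·k1); u_{n+1} = u_n + h·k2.
t=-0.700000, u=-1.600000:
  k1 = f(-0.700000, -1.600000) = 3.504457
  k2 = f(-0.575000, -1.161943) = 3.251532
  u ← -1.600000 + 0.25·3.251532 = -0.787117
t=-0.450000, u=-0.787117:
  k1 = f(-0.450000, -0.787117) = 3.029230
  k2 = f(-0.325000, -0.408463) = 2.768114
  u ← -0.787117 + 0.25·2.768114 = -0.095089
t=-0.200000, u=-0.095089:
  k1 = f(-0.200000, -0.095089) = 2.535454
  k2 = f(-0.075000, 0.221843) = 2.261157
  u ← -0.095089 + 0.25·2.261157 = 0.470201
u(0.05) ≈ 0.4702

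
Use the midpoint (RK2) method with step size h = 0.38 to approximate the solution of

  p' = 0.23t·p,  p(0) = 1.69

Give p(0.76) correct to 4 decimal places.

Midpoint: k1 = f(t_n, p_n); k2 = f(t_n + h/2, p_n + (h/2)·k1); p_{n+1} = p_n + h·k2.
t=0.000000, p=1.690000:
  k1 = f(0.000000, 1.690000) = 0.000000
  k2 = f(0.190000, 1.690000) = 0.073853
  p ← 1.690000 + 0.38·0.073853 = 1.718064
t=0.380000, p=1.718064:
  k1 = f(0.380000, 1.718064) = 0.150159
  k2 = f(0.570000, 1.746594) = 0.228979
  p ← 1.718064 + 0.38·0.228979 = 1.805076
p(0.76) ≈ 1.8051

1.8051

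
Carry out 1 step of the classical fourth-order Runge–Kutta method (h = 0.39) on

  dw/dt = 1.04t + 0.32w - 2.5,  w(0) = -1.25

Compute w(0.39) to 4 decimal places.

RK4: k1 = f(t_n, w_n); k2 = f(t_n + h/2, w_n + (h/2)·k1); k3 = f(t_n + h/2, w_n + (h/2)·k2); k4 = f(t_n + h, w_n + h·k3); w_{n+1} = w_n + (h/6)·(k1 + 2k2 + 2k3 + k4).
t=0.000000, w=-1.250000:
  k1 = f(0.000000, -1.250000) = -2.900000
  k2 = f(0.195000, -1.815500) = -2.878160
  k3 = f(0.195000, -1.811241) = -2.876797
  k4 = f(0.390000, -2.371951) = -2.853424
  w ← -1.250000 + (0.39/6)·(k1 + 2k2 + 2k3 + k4) = -2.372117
w(0.39) ≈ -2.3721

-2.3721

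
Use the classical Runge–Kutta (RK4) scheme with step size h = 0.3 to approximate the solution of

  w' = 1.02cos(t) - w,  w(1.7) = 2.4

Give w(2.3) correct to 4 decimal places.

RK4: k1 = f(t_n, w_n); k2 = f(t_n + h/2, w_n + (h/2)·k1); k3 = f(t_n + h/2, w_n + (h/2)·k2); k4 = f(t_n + h, w_n + h·k3); w_{n+1} = w_n + (h/6)·(k1 + 2k2 + 2k3 + k4).
t=1.700000, w=2.400000:
  k1 = f(1.700000, 2.400000) = -2.531421
  k2 = f(1.850000, 2.020287) = -2.301389
  k3 = f(1.850000, 2.054792) = -2.335894
  k4 = f(2.000000, 1.699232) = -2.123702
  w ← 2.400000 + (0.3/6)·(k1 + 2k2 + 2k3 + k4) = 1.703516
t=2.000000, w=1.703516:
  k1 = f(2.000000, 1.703516) = -2.127985
  k2 = f(2.150000, 1.384318) = -1.942623
  k3 = f(2.150000, 1.412122) = -1.970427
  k4 = f(2.300000, 1.112387) = -1.791989
  w ← 1.703516 + (0.3/6)·(k1 + 2k2 + 2k3 + k4) = 1.116212
w(2.3) ≈ 1.1162

1.1162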